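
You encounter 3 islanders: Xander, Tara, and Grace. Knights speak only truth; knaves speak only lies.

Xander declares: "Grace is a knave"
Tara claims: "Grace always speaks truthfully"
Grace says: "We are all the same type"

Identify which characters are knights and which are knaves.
Xander is a knight.
Tara is a knave.
Grace is a knave.

Verification:
- Xander (knight) says "Grace is a knave" - this is TRUE because Grace is a knave.
- Tara (knave) says "Grace always speaks truthfully" - this is FALSE (a lie) because Grace is a knave.
- Grace (knave) says "We are all the same type" - this is FALSE (a lie) because Xander is a knight and Tara and Grace are knaves.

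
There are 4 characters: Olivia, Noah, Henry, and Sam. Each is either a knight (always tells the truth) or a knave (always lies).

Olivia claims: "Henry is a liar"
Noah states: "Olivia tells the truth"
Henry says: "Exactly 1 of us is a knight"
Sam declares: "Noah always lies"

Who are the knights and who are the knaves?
Olivia is a knight.
Noah is a knight.
Henry is a knave.
Sam is a knave.

Verification:
- Olivia (knight) says "Henry is a liar" - this is TRUE because Henry is a knave.
- Noah (knight) says "Olivia tells the truth" - this is TRUE because Olivia is a knight.
- Henry (knave) says "Exactly 1 of us is a knight" - this is FALSE (a lie) because there are 2 knights.
- Sam (knave) says "Noah always lies" - this is FALSE (a lie) because Noah is a knight.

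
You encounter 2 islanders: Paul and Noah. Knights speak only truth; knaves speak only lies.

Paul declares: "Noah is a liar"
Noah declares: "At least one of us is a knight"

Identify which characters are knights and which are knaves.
Paul is a knave.
Noah is a knight.

Verification:
- Paul (knave) says "Noah is a liar" - this is FALSE (a lie) because Noah is a knight.
- Noah (knight) says "At least one of us is a knight" - this is TRUE because Noah is a knight.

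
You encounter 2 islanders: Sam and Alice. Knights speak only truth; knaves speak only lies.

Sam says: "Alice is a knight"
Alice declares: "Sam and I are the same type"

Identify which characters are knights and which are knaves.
Sam is a knight.
Alice is a knight.

Verification:
- Sam (knight) says "Alice is a knight" - this is TRUE because Alice is a knight.
- Alice (knight) says "Sam and I are the same type" - this is TRUE because Alice is a knight and Sam is a knight.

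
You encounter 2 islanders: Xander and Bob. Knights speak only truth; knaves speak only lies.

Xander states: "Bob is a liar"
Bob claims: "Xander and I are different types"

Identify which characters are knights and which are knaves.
Xander is a knave.
Bob is a knight.

Verification:
- Xander (knave) says "Bob is a liar" - this is FALSE (a lie) because Bob is a knight.
- Bob (knight) says "Xander and I are different types" - this is TRUE because Bob is a knight and Xander is a knave.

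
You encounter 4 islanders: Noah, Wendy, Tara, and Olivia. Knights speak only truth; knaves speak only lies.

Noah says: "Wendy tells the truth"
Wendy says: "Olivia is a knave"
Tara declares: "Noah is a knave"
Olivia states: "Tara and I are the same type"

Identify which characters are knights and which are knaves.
Noah is a knave.
Wendy is a knave.
Tara is a knight.
Olivia is a knight.

Verification:
- Noah (knave) says "Wendy tells the truth" - this is FALSE (a lie) because Wendy is a knave.
- Wendy (knave) says "Olivia is a knave" - this is FALSE (a lie) because Olivia is a knight.
- Tara (knight) says "Noah is a knave" - this is TRUE because Noah is a knave.
- Olivia (knight) says "Tara and I are the same type" - this is TRUE because Olivia is a knight and Tara is a knight.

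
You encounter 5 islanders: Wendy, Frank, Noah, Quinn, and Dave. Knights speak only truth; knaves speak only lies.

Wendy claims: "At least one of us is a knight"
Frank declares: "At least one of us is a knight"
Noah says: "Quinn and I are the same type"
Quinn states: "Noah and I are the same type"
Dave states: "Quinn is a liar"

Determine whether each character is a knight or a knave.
Wendy is a knight.
Frank is a knight.
Noah is a knight.
Quinn is a knight.
Dave is a knave.

Verification:
- Wendy (knight) says "At least one of us is a knight" - this is TRUE because Wendy, Frank, Noah, and Quinn are knights.
- Frank (knight) says "At least one of us is a knight" - this is TRUE because Wendy, Frank, Noah, and Quinn are knights.
- Noah (knight) says "Quinn and I are the same type" - this is TRUE because Noah is a knight and Quinn is a knight.
- Quinn (knight) says "Noah and I are the same type" - this is TRUE because Quinn is a knight and Noah is a knight.
- Dave (knave) says "Quinn is a liar" - this is FALSE (a lie) because Quinn is a knight.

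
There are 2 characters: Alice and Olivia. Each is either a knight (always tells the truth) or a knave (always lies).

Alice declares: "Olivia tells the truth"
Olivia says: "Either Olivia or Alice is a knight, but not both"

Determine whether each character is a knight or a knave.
Alice is a knave.
Olivia is a knave.

Verification:
- Alice (knave) says "Olivia tells the truth" - this is FALSE (a lie) because Olivia is a knave.
- Olivia (knave) says "Either Olivia or Alice is a knight, but not both" - this is FALSE (a lie) because Olivia is a knave and Alice is a knave.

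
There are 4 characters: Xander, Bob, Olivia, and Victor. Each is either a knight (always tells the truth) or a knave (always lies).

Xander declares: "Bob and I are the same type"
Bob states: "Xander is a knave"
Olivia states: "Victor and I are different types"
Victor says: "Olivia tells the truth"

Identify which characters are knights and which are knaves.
Xander is a knave.
Bob is a knight.
Olivia is a knave.
Victor is a knave.

Verification:
- Xander (knave) says "Bob and I are the same type" - this is FALSE (a lie) because Xander is a knave and Bob is a knight.
- Bob (knight) says "Xander is a knave" - this is TRUE because Xander is a knave.
- Olivia (knave) says "Victor and I are different types" - this is FALSE (a lie) because Olivia is a knave and Victor is a knave.
- Victor (knave) says "Olivia tells the truth" - this is FALSE (a lie) because Olivia is a knave.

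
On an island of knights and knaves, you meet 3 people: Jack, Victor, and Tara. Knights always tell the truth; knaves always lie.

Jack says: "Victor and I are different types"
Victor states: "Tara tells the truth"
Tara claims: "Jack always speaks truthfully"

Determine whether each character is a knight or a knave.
Jack is a knave.
Victor is a knave.
Tara is a knave.

Verification:
- Jack (knave) says "Victor and I are different types" - this is FALSE (a lie) because Jack is a knave and Victor is a knave.
- Victor (knave) says "Tara tells the truth" - this is FALSE (a lie) because Tara is a knave.
- Tara (knave) says "Jack always speaks truthfully" - this is FALSE (a lie) because Jack is a knave.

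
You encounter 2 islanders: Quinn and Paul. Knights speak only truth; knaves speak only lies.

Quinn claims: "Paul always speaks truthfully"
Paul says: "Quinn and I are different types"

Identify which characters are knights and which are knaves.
Quinn is a knave.
Paul is a knave.

Verification:
- Quinn (knave) says "Paul always speaks truthfully" - this is FALSE (a lie) because Paul is a knave.
- Paul (knave) says "Quinn and I are different types" - this is FALSE (a lie) because Paul is a knave and Quinn is a knave.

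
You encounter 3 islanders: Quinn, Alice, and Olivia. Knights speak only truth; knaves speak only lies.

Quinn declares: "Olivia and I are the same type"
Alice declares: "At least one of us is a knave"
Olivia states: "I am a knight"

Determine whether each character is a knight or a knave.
Quinn is a knave.
Alice is a knight.
Olivia is a knight.

Verification:
- Quinn (knave) says "Olivia and I are the same type" - this is FALSE (a lie) because Quinn is a knave and Olivia is a knight.
- Alice (knight) says "At least one of us is a knave" - this is TRUE because Quinn is a knave.
- Olivia (knight) says "I am a knight" - this is TRUE because Olivia is a knight.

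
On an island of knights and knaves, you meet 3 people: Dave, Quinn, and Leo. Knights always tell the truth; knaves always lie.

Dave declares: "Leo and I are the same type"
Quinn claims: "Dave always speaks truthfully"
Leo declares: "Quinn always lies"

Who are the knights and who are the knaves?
Dave is a knave.
Quinn is a knave.
Leo is a knight.

Verification:
- Dave (knave) says "Leo and I are the same type" - this is FALSE (a lie) because Dave is a knave and Leo is a knight.
- Quinn (knave) says "Dave always speaks truthfully" - this is FALSE (a lie) because Dave is a knave.
- Leo (knight) says "Quinn always lies" - this is TRUE because Quinn is a knave.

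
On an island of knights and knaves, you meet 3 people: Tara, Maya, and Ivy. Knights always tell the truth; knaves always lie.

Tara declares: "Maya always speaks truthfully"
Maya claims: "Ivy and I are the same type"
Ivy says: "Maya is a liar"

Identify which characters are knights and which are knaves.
Tara is a knave.
Maya is a knave.
Ivy is a knight.

Verification:
- Tara (knave) says "Maya always speaks truthfully" - this is FALSE (a lie) because Maya is a knave.
- Maya (knave) says "Ivy and I are the same type" - this is FALSE (a lie) because Maya is a knave and Ivy is a knight.
- Ivy (knight) says "Maya is a liar" - this is TRUE because Maya is a knave.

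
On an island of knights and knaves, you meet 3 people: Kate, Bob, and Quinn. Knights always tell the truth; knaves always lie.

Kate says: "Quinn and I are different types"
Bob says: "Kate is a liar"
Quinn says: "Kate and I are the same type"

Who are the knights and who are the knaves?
Kate is a knight.
Bob is a knave.
Quinn is a knave.

Verification:
- Kate (knight) says "Quinn and I are different types" - this is TRUE because Kate is a knight and Quinn is a knave.
- Bob (knave) says "Kate is a liar" - this is FALSE (a lie) because Kate is a knight.
- Quinn (knave) says "Kate and I are the same type" - this is FALSE (a lie) because Quinn is a knave and Kate is a knight.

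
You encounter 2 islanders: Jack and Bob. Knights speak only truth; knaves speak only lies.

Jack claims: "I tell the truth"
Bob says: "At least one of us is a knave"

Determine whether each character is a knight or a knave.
Jack is a knave.
Bob is a knight.

Verification:
- Jack (knave) says "I tell the truth" - this is FALSE (a lie) because Jack is a knave.
- Bob (knight) says "At least one of us is a knave" - this is TRUE because Jack is a knave.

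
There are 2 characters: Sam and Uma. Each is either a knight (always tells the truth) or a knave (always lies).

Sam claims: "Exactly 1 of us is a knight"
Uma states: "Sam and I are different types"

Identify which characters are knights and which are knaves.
Sam is a knave.
Uma is a knave.

Verification:
- Sam (knave) says "Exactly 1 of us is a knight" - this is FALSE (a lie) because there are 0 knights.
- Uma (knave) says "Sam and I are different types" - this is FALSE (a lie) because Uma is a knave and Sam is a knave.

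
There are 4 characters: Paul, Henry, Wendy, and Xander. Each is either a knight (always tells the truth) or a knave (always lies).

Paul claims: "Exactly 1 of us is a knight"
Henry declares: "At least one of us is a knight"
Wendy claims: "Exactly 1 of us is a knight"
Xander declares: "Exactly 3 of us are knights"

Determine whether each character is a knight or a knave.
Paul is a knave.
Henry is a knave.
Wendy is a knave.
Xander is a knave.

Verification:
- Paul (knave) says "Exactly 1 of us is a knight" - this is FALSE (a lie) because there are 0 knights.
- Henry (knave) says "At least one of us is a knight" - this is FALSE (a lie) because no one is a knight.
- Wendy (knave) says "Exactly 1 of us is a knight" - this is FALSE (a lie) because there are 0 knights.
- Xander (knave) says "Exactly 3 of us are knights" - this is FALSE (a lie) because there are 0 knights.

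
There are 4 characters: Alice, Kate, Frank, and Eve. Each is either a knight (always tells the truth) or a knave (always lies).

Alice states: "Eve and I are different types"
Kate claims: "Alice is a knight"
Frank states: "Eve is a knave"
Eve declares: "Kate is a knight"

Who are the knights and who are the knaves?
Alice is a knave.
Kate is a knave.
Frank is a knight.
Eve is a knave.

Verification:
- Alice (knave) says "Eve and I are different types" - this is FALSE (a lie) because Alice is a knave and Eve is a knave.
- Kate (knave) says "Alice is a knight" - this is FALSE (a lie) because Alice is a knave.
- Frank (knight) says "Eve is a knave" - this is TRUE because Eve is a knave.
- Eve (knave) says "Kate is a knight" - this is FALSE (a lie) because Kate is a knave.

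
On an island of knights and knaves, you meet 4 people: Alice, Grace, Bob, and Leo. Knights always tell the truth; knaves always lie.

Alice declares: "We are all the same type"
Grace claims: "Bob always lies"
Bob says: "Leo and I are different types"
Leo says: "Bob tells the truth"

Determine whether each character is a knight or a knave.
Alice is a knave.
Grace is a knight.
Bob is a knave.
Leo is a knave.

Verification:
- Alice (knave) says "We are all the same type" - this is FALSE (a lie) because Grace is a knight and Alice, Bob, and Leo are knaves.
- Grace (knight) says "Bob always lies" - this is TRUE because Bob is a knave.
- Bob (knave) says "Leo and I are different types" - this is FALSE (a lie) because Bob is a knave and Leo is a knave.
- Leo (knave) says "Bob tells the truth" - this is FALSE (a lie) because Bob is a knave.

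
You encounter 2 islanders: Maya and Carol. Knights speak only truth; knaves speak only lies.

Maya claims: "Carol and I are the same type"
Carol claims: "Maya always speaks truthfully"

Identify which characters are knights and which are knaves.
Maya is a knight.
Carol is a knight.

Verification:
- Maya (knight) says "Carol and I are the same type" - this is TRUE because Maya is a knight and Carol is a knight.
- Carol (knight) says "Maya always speaks truthfully" - this is TRUE because Maya is a knight.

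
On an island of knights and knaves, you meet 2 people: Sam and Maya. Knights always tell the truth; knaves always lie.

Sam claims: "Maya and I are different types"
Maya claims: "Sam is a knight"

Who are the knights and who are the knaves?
Sam is a knave.
Maya is a knave.

Verification:
- Sam (knave) says "Maya and I are different types" - this is FALSE (a lie) because Sam is a knave and Maya is a knave.
- Maya (knave) says "Sam is a knight" - this is FALSE (a lie) because Sam is a knave.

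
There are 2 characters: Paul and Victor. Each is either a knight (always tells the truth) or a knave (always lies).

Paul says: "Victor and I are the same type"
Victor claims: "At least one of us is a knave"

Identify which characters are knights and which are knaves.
Paul is a knave.
Victor is a knight.

Verification:
- Paul (knave) says "Victor and I are the same type" - this is FALSE (a lie) because Paul is a knave and Victor is a knight.
- Victor (knight) says "At least one of us is a knave" - this is TRUE because Paul is a knave.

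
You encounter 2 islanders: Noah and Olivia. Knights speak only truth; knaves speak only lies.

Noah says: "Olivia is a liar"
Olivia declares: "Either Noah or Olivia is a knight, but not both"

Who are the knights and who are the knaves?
Noah is a knave.
Olivia is a knight.

Verification:
- Noah (knave) says "Olivia is a liar" - this is FALSE (a lie) because Olivia is a knight.
- Olivia (knight) says "Either Noah or Olivia is a knight, but not both" - this is TRUE because Noah is a knave and Olivia is a knight.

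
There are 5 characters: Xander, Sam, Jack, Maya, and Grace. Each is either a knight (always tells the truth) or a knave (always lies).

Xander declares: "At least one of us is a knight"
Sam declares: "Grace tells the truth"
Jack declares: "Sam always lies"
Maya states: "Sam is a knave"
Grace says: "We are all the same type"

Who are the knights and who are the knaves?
Xander is a knight.
Sam is a knave.
Jack is a knight.
Maya is a knight.
Grace is a knave.

Verification:
- Xander (knight) says "At least one of us is a knight" - this is TRUE because Xander, Jack, and Maya are knights.
- Sam (knave) says "Grace tells the truth" - this is FALSE (a lie) because Grace is a knave.
- Jack (knight) says "Sam always lies" - this is TRUE because Sam is a knave.
- Maya (knight) says "Sam is a knave" - this is TRUE because Sam is a knave.
- Grace (knave) says "We are all the same type" - this is FALSE (a lie) because Xander, Jack, and Maya are knights and Sam and Grace are knaves.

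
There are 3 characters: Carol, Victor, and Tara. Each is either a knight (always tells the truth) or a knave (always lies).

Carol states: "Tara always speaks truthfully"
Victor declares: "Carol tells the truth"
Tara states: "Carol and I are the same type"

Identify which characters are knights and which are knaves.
Carol is a knight.
Victor is a knight.
Tara is a knight.

Verification:
- Carol (knight) says "Tara always speaks truthfully" - this is TRUE because Tara is a knight.
- Victor (knight) says "Carol tells the truth" - this is TRUE because Carol is a knight.
- Tara (knight) says "Carol and I are the same type" - this is TRUE because Tara is a knight and Carol is a knight.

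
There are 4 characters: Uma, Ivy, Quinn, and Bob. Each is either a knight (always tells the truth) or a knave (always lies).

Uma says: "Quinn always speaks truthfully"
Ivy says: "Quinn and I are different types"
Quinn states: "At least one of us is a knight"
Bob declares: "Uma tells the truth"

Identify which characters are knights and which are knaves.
Uma is a knave.
Ivy is a knave.
Quinn is a knave.
Bob is a knave.

Verification:
- Uma (knave) says "Quinn always speaks truthfully" - this is FALSE (a lie) because Quinn is a knave.
- Ivy (knave) says "Quinn and I are different types" - this is FALSE (a lie) because Ivy is a knave and Quinn is a knave.
- Quinn (knave) says "At least one of us is a knight" - this is FALSE (a lie) because no one is a knight.
- Bob (knave) says "Uma tells the truth" - this is FALSE (a lie) because Uma is a knave.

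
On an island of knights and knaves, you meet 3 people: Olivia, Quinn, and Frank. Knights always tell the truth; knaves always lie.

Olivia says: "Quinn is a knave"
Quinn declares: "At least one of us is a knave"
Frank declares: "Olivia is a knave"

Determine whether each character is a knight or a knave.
Olivia is a knave.
Quinn is a knight.
Frank is a knight.

Verification:
- Olivia (knave) says "Quinn is a knave" - this is FALSE (a lie) because Quinn is a knight.
- Quinn (knight) says "At least one of us is a knave" - this is TRUE because Olivia is a knave.
- Frank (knight) says "Olivia is a knave" - this is TRUE because Olivia is a knave.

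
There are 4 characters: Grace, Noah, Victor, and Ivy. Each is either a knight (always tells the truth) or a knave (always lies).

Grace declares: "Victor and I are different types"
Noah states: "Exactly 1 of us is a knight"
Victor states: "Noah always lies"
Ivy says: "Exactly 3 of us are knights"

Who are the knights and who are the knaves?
Grace is a knave.
Noah is a knight.
Victor is a knave.
Ivy is a knave.

Verification:
- Grace (knave) says "Victor and I are different types" - this is FALSE (a lie) because Grace is a knave and Victor is a knave.
- Noah (knight) says "Exactly 1 of us is a knight" - this is TRUE because there are 1 knights.
- Victor (knave) says "Noah always lies" - this is FALSE (a lie) because Noah is a knight.
- Ivy (knave) says "Exactly 3 of us are knights" - this is FALSE (a lie) because there are 1 knights.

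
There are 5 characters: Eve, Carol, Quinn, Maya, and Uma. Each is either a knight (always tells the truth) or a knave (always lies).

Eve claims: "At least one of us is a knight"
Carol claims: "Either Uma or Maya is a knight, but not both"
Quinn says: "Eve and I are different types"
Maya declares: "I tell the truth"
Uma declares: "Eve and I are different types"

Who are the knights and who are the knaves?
Eve is a knave.
Carol is a knave.
Quinn is a knave.
Maya is a knave.
Uma is a knave.

Verification:
- Eve (knave) says "At least one of us is a knight" - this is FALSE (a lie) because no one is a knight.
- Carol (knave) says "Either Uma or Maya is a knight, but not both" - this is FALSE (a lie) because Uma is a knave and Maya is a knave.
- Quinn (knave) says "Eve and I are different types" - this is FALSE (a lie) because Quinn is a knave and Eve is a knave.
- Maya (knave) says "I tell the truth" - this is FALSE (a lie) because Maya is a knave.
- Uma (knave) says "Eve and I are different types" - this is FALSE (a lie) because Uma is a knave and Eve is a knave.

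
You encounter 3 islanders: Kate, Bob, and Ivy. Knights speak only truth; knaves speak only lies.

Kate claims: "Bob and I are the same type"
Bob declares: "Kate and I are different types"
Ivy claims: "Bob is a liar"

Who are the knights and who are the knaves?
Kate is a knave.
Bob is a knight.
Ivy is a knave.

Verification:
- Kate (knave) says "Bob and I are the same type" - this is FALSE (a lie) because Kate is a knave and Bob is a knight.
- Bob (knight) says "Kate and I are different types" - this is TRUE because Bob is a knight and Kate is a knave.
- Ivy (knave) says "Bob is a liar" - this is FALSE (a lie) because Bob is a knight.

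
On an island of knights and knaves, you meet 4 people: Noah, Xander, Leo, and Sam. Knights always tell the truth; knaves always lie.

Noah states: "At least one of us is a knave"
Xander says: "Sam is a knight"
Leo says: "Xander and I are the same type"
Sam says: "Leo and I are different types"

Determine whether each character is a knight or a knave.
Noah is a knight.
Xander is a knight.
Leo is a knave.
Sam is a knight.

Verification:
- Noah (knight) says "At least one of us is a knave" - this is TRUE because Leo is a knave.
- Xander (knight) says "Sam is a knight" - this is TRUE because Sam is a knight.
- Leo (knave) says "Xander and I are the same type" - this is FALSE (a lie) because Leo is a knave and Xander is a knight.
- Sam (knight) says "Leo and I are different types" - this is TRUE because Sam is a knight and Leo is a knave.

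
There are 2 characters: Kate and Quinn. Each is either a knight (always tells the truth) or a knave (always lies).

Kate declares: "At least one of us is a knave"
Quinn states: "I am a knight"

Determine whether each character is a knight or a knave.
Kate is a knight.
Quinn is a knave.

Verification:
- Kate (knight) says "At least one of us is a knave" - this is TRUE because Quinn is a knave.
- Quinn (knave) says "I am a knight" - this is FALSE (a lie) because Quinn is a knave.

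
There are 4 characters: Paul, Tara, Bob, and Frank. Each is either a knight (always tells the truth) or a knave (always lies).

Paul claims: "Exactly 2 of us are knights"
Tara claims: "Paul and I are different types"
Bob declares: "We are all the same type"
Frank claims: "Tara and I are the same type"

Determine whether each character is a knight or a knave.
Paul is a knave.
Tara is a knight.
Bob is a knave.
Frank is a knave.

Verification:
- Paul (knave) says "Exactly 2 of us are knights" - this is FALSE (a lie) because there are 1 knights.
- Tara (knight) says "Paul and I are different types" - this is TRUE because Tara is a knight and Paul is a knave.
- Bob (knave) says "We are all the same type" - this is FALSE (a lie) because Tara is a knight and Paul, Bob, and Frank are knaves.
- Frank (knave) says "Tara and I are the same type" - this is FALSE (a lie) because Frank is a knave and Tara is a knight.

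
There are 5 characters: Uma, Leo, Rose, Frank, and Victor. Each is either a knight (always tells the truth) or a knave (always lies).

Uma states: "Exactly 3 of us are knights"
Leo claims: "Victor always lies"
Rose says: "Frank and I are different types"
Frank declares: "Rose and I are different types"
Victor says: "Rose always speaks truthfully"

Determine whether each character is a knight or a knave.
Uma is a knave.
Leo is a knight.
Rose is a knave.
Frank is a knave.
Victor is a knave.

Verification:
- Uma (knave) says "Exactly 3 of us are knights" - this is FALSE (a lie) because there are 1 knights.
- Leo (knight) says "Victor always lies" - this is TRUE because Victor is a knave.
- Rose (knave) says "Frank and I are different types" - this is FALSE (a lie) because Rose is a knave and Frank is a knave.
- Frank (knave) says "Rose and I are different types" - this is FALSE (a lie) because Frank is a knave and Rose is a knave.
- Victor (knave) says "Rose always speaks truthfully" - this is FALSE (a lie) because Rose is a knave.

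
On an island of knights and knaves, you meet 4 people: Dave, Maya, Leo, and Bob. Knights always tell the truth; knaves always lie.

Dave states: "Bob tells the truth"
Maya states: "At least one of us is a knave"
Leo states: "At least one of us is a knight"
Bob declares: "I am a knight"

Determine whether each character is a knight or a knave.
Dave is a knave.
Maya is a knight.
Leo is a knight.
Bob is a knave.

Verification:
- Dave (knave) says "Bob tells the truth" - this is FALSE (a lie) because Bob is a knave.
- Maya (knight) says "At least one of us is a knave" - this is TRUE because Dave and Bob are knaves.
- Leo (knight) says "At least one of us is a knight" - this is TRUE because Maya and Leo are knights.
- Bob (knave) says "I am a knight" - this is FALSE (a lie) because Bob is a knave.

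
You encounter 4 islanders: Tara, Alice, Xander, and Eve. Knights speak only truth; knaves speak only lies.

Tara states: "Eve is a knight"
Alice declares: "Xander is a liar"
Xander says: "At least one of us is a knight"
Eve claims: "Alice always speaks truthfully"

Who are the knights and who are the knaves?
Tara is a knave.
Alice is a knave.
Xander is a knight.
Eve is a knave.

Verification:
- Tara (knave) says "Eve is a knight" - this is FALSE (a lie) because Eve is a knave.
- Alice (knave) says "Xander is a liar" - this is FALSE (a lie) because Xander is a knight.
- Xander (knight) says "At least one of us is a knight" - this is TRUE because Xander is a knight.
- Eve (knave) says "Alice always speaks truthfully" - this is FALSE (a lie) because Alice is a knave.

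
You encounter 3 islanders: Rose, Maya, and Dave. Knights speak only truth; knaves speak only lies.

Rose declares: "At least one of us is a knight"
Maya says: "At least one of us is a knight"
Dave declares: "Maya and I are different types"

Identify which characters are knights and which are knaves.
Rose is a knave.
Maya is a knave.
Dave is a knave.

Verification:
- Rose (knave) says "At least one of us is a knight" - this is FALSE (a lie) because no one is a knight.
- Maya (knave) says "At least one of us is a knight" - this is FALSE (a lie) because no one is a knight.
- Dave (knave) says "Maya and I are different types" - this is FALSE (a lie) because Dave is a knave and Maya is a knave.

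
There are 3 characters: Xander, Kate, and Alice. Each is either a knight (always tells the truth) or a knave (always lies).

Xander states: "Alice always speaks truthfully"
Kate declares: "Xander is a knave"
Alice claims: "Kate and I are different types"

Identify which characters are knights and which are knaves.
Xander is a knight.
Kate is a knave.
Alice is a knight.

Verification:
- Xander (knight) says "Alice always speaks truthfully" - this is TRUE because Alice is a knight.
- Kate (knave) says "Xander is a knave" - this is FALSE (a lie) because Xander is a knight.
- Alice (knight) says "Kate and I are different types" - this is TRUE because Alice is a knight and Kate is a knave.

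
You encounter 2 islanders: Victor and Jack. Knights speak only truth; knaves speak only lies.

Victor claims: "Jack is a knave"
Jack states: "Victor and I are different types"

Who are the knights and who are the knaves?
Victor is a knave.
Jack is a knight.

Verification:
- Victor (knave) says "Jack is a knave" - this is FALSE (a lie) because Jack is a knight.
- Jack (knight) says "Victor and I are different types" - this is TRUE because Jack is a knight and Victor is a knave.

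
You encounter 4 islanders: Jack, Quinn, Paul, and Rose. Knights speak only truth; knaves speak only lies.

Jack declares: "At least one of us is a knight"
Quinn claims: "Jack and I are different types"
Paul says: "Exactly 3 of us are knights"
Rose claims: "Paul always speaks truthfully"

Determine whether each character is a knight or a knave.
Jack is a knave.
Quinn is a knave.
Paul is a knave.
Rose is a knave.

Verification:
- Jack (knave) says "At least one of us is a knight" - this is FALSE (a lie) because no one is a knight.
- Quinn (knave) says "Jack and I are different types" - this is FALSE (a lie) because Quinn is a knave and Jack is a knave.
- Paul (knave) says "Exactly 3 of us are knights" - this is FALSE (a lie) because there are 0 knights.
- Rose (knave) says "Paul always speaks truthfully" - this is FALSE (a lie) because Paul is a knave.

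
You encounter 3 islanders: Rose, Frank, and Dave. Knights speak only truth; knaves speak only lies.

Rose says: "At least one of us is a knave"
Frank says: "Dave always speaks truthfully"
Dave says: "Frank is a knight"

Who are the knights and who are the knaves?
Rose is a knight.
Frank is a knave.
Dave is a knave.

Verification:
- Rose (knight) says "At least one of us is a knave" - this is TRUE because Frank and Dave are knaves.
- Frank (knave) says "Dave always speaks truthfully" - this is FALSE (a lie) because Dave is a knave.
- Dave (knave) says "Frank is a knight" - this is FALSE (a lie) because Frank is a knave.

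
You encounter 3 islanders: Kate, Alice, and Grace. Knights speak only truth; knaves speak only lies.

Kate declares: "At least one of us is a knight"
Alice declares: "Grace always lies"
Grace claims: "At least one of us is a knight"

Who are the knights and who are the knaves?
Kate is a knight.
Alice is a knave.
Grace is a knight.

Verification:
- Kate (knight) says "At least one of us is a knight" - this is TRUE because Kate and Grace are knights.
- Alice (knave) says "Grace always lies" - this is FALSE (a lie) because Grace is a knight.
- Grace (knight) says "At least one of us is a knight" - this is TRUE because Kate and Grace are knights.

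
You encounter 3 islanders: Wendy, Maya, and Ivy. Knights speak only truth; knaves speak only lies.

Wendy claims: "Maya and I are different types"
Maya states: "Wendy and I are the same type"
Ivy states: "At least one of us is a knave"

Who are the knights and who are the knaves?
Wendy is a knight.
Maya is a knave.
Ivy is a knight.

Verification:
- Wendy (knight) says "Maya and I are different types" - this is TRUE because Wendy is a knight and Maya is a knave.
- Maya (knave) says "Wendy and I are the same type" - this is FALSE (a lie) because Maya is a knave and Wendy is a knight.
- Ivy (knight) says "At least one of us is a knave" - this is TRUE because Maya is a knave.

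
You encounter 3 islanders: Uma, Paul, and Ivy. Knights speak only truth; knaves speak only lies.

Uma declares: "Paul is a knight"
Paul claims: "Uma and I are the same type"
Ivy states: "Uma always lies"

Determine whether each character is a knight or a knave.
Uma is a knight.
Paul is a knight.
Ivy is a knave.

Verification:
- Uma (knight) says "Paul is a knight" - this is TRUE because Paul is a knight.
- Paul (knight) says "Uma and I are the same type" - this is TRUE because Paul is a knight and Uma is a knight.
- Ivy (knave) says "Uma always lies" - this is FALSE (a lie) because Uma is a knight.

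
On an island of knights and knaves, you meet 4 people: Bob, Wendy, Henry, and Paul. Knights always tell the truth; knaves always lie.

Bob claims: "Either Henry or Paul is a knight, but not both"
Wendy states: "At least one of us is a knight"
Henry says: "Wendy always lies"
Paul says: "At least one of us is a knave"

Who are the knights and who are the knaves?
Bob is a knight.
Wendy is a knight.
Henry is a knave.
Paul is a knight.

Verification:
- Bob (knight) says "Either Henry or Paul is a knight, but not both" - this is TRUE because Henry is a knave and Paul is a knight.
- Wendy (knight) says "At least one of us is a knight" - this is TRUE because Bob, Wendy, and Paul are knights.
- Henry (knave) says "Wendy always lies" - this is FALSE (a lie) because Wendy is a knight.
- Paul (knight) says "At least one of us is a knave" - this is TRUE because Henry is a knave.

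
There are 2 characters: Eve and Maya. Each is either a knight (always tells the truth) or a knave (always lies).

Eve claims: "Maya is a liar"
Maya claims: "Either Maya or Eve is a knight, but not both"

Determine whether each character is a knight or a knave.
Eve is a knave.
Maya is a knight.

Verification:
- Eve (knave) says "Maya is a liar" - this is FALSE (a lie) because Maya is a knight.
- Maya (knight) says "Either Maya or Eve is a knight, but not both" - this is TRUE because Maya is a knight and Eve is a knave.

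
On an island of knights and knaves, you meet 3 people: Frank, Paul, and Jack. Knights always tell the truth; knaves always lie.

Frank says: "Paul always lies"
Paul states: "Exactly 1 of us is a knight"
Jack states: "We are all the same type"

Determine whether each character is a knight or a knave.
Frank is a knave.
Paul is a knight.
Jack is a knave.

Verification:
- Frank (knave) says "Paul always lies" - this is FALSE (a lie) because Paul is a knight.
- Paul (knight) says "Exactly 1 of us is a knight" - this is TRUE because there are 1 knights.
- Jack (knave) says "We are all the same type" - this is FALSE (a lie) because Paul is a knight and Frank and Jack are knaves.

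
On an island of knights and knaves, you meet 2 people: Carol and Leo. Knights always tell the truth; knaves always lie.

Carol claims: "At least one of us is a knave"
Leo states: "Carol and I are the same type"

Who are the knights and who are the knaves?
Carol is a knight.
Leo is a knave.

Verification:
- Carol (knight) says "At least one of us is a knave" - this is TRUE because Leo is a knave.
- Leo (knave) says "Carol and I are the same type" - this is FALSE (a lie) because Leo is a knave and Carol is a knight.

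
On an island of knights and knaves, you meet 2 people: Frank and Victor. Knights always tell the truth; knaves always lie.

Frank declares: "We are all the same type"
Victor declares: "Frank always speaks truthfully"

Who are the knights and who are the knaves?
Frank is a knight.
Victor is a knight.

Verification:
- Frank (knight) says "We are all the same type" - this is TRUE because Frank and Victor are knights.
- Victor (knight) says "Frank always speaks truthfully" - this is TRUE because Frank is a knight.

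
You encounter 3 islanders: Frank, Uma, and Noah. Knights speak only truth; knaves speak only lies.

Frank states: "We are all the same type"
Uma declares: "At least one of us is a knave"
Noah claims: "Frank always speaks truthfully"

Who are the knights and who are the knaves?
Frank is a knave.
Uma is a knight.
Noah is a knave.

Verification:
- Frank (knave) says "We are all the same type" - this is FALSE (a lie) because Uma is a knight and Frank and Noah are knaves.
- Uma (knight) says "At least one of us is a knave" - this is TRUE because Frank and Noah are knaves.
- Noah (knave) says "Frank always speaks truthfully" - this is FALSE (a lie) because Frank is a knave.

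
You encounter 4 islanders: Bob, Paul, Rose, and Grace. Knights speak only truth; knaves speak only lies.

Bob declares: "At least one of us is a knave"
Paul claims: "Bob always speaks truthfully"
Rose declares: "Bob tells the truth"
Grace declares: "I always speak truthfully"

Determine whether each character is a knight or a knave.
Bob is a knight.
Paul is a knight.
Rose is a knight.
Grace is a knave.

Verification:
- Bob (knight) says "At least one of us is a knave" - this is TRUE because Grace is a knave.
- Paul (knight) says "Bob always speaks truthfully" - this is TRUE because Bob is a knight.
- Rose (knight) says "Bob tells the truth" - this is TRUE because Bob is a knight.
- Grace (knave) says "I always speak truthfully" - this is FALSE (a lie) because Grace is a knave.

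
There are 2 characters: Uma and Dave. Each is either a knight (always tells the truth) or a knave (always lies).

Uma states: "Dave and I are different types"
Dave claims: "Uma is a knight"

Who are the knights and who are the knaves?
Uma is a knave.
Dave is a knave.

Verification:
- Uma (knave) says "Dave and I are different types" - this is FALSE (a lie) because Uma is a knave and Dave is a knave.
- Dave (knave) says "Uma is a knight" - this is FALSE (a lie) because Uma is a knave.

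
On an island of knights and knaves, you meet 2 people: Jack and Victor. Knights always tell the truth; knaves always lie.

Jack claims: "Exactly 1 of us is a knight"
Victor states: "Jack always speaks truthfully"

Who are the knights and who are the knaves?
Jack is a knave.
Victor is a knave.

Verification:
- Jack (knave) says "Exactly 1 of us is a knight" - this is FALSE (a lie) because there are 0 knights.
- Victor (knave) says "Jack always speaks truthfully" - this is FALSE (a lie) because Jack is a knave.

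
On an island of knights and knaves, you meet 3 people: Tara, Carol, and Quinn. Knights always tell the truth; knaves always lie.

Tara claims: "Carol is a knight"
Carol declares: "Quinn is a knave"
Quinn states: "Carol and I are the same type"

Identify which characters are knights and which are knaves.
Tara is a knight.
Carol is a knight.
Quinn is a knave.

Verification:
- Tara (knight) says "Carol is a knight" - this is TRUE because Carol is a knight.
- Carol (knight) says "Quinn is a knave" - this is TRUE because Quinn is a knave.
- Quinn (knave) says "Carol and I are the same type" - this is FALSE (a lie) because Quinn is a knave and Carol is a knight.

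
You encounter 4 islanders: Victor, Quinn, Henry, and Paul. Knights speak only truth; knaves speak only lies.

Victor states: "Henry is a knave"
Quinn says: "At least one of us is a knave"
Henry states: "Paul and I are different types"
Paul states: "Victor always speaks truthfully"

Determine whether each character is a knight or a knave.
Victor is a knave.
Quinn is a knight.
Henry is a knight.
Paul is a knave.

Verification:
- Victor (knave) says "Henry is a knave" - this is FALSE (a lie) because Henry is a knight.
- Quinn (knight) says "At least one of us is a knave" - this is TRUE because Victor and Paul are knaves.
- Henry (knight) says "Paul and I are different types" - this is TRUE because Henry is a knight and Paul is a knave.
- Paul (knave) says "Victor always speaks truthfully" - this is FALSE (a lie) because Victor is a knave.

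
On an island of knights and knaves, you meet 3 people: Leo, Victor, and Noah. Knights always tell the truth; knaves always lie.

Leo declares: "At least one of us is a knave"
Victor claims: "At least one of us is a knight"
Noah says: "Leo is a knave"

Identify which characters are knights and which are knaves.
Leo is a knight.
Victor is a knight.
Noah is a knave.

Verification:
- Leo (knight) says "At least one of us is a knave" - this is TRUE because Noah is a knave.
- Victor (knight) says "At least one of us is a knight" - this is TRUE because Leo and Victor are knights.
- Noah (knave) says "Leo is a knave" - this is FALSE (a lie) because Leo is a knight.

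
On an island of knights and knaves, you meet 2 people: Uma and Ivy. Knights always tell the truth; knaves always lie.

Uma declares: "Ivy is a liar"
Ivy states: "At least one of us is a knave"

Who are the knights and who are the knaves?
Uma is a knave.
Ivy is a knight.

Verification:
- Uma (knave) says "Ivy is a liar" - this is FALSE (a lie) because Ivy is a knight.
- Ivy (knight) says "At least one of us is a knave" - this is TRUE because Uma is a knave.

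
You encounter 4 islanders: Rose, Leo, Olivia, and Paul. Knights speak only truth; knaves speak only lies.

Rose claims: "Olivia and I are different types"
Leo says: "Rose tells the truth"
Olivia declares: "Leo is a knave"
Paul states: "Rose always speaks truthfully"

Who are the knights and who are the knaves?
Rose is a knight.
Leo is a knight.
Olivia is a knave.
Paul is a knight.

Verification:
- Rose (knight) says "Olivia and I are different types" - this is TRUE because Rose is a knight and Olivia is a knave.
- Leo (knight) says "Rose tells the truth" - this is TRUE because Rose is a knight.
- Olivia (knave) says "Leo is a knave" - this is FALSE (a lie) because Leo is a knight.
- Paul (knight) says "Rose always speaks truthfully" - this is TRUE because Rose is a knight.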